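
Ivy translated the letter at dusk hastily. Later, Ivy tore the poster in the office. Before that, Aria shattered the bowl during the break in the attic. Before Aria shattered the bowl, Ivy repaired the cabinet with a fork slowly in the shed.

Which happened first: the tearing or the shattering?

the shattering

The connectives place the shattering before the tearing.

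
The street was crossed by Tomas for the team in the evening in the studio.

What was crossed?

'the street' marks the patient of the crossing event.

the street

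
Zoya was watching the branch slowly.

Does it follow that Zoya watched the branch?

'watch' is atelic; if Zoya was watching the branch, then Zoya watched the branch (for some time).

yes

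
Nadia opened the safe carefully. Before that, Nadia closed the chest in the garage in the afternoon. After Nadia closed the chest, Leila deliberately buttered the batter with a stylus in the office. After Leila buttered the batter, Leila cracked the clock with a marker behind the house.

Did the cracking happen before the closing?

The narrative orders the closing before the cracking.

no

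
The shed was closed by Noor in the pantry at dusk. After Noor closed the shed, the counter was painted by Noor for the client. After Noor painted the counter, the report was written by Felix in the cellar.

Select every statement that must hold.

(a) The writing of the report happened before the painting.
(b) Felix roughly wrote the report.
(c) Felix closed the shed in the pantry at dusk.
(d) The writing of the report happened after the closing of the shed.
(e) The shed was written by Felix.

(d)

(a) Not entailed — the narrative places the painting before the writing, not after.
(b) Not entailed — 'roughly' adds information not in the original event.
(c) Not entailed — the passage has Noor closing the shed, not Felix.
(d) Entailed — the narrative places the closing before the writing.
(e) Not entailed — Felix wrote the report, not the shed; the shed belongs to the closing event.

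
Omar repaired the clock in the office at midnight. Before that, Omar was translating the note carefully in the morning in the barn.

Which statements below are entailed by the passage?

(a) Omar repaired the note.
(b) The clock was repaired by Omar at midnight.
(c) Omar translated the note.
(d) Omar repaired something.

(a) Not entailed — Omar repaired the clock, not the note; the note belongs to the translating event.
(b) Entailed — dropping 'in the office' leaves a sub-description the original still satisfies.
(c) Not entailed — 'was translating' is progressive on an accomplishment; it does not entail the completed 'translated'.
(d) Entailed — this follows by dropping conjuncts from the repairing event's description.

(b), (d)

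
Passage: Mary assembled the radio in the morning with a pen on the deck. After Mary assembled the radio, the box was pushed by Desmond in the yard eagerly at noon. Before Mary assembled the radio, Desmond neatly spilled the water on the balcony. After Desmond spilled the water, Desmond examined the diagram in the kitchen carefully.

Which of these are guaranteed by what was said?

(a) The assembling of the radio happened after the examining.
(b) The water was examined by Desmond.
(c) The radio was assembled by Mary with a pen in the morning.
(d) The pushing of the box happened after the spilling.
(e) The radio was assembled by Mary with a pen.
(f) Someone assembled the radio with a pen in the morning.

(a) Not entailed — the narrative doesn't order the examining relative to the assembling.
(b) Not entailed — Desmond examined the diagram, not the water; the water belongs to the spilling event.
(c) Entailed — this follows by dropping conjuncts from the assembling event's description.
(d) Entailed — the narrative places the spilling before the pushing.
(e) Entailed — this follows by dropping conjuncts from the assembling event's description.
(f) Entailed — dropping 'on the deck' and generalizing the agent leaves a sub-description the original still satisfies.

(c), (d), (e), (f)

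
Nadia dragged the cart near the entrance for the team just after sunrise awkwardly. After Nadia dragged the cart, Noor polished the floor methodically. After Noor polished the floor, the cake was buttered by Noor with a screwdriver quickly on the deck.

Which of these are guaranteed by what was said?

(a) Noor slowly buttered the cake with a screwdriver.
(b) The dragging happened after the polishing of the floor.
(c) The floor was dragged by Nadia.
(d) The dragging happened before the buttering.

(d)

(a) Not entailed — 'slowly' adds a manner not in (and inconsistent with) the original.
(b) Not entailed — the narrative places the dragging before the polishing, not after.
(c) Not entailed — Nadia dragged the cart, not the floor; the floor belongs to the polishing event.
(d) Entailed — the narrative places the dragging before the buttering.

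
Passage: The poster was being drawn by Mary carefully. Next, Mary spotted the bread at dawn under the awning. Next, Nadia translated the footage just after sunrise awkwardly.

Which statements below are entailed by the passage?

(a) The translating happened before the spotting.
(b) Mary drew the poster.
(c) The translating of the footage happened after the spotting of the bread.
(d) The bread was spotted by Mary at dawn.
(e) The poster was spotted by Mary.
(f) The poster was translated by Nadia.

(a) Not entailed — the narrative places the spotting before the translating, not after.
(b) Not entailed — 'was drawing' is progressive on an accomplishment; it does not entail the completed 'drew'.
(c) Entailed — the narrative places the spotting before the translating.
(d) Entailed — this follows by dropping conjuncts from the spotting event's description.
(e) Not entailed — Mary spotted the bread, not the poster; the poster belongs to the drawing event.
(f) Not entailed — Nadia translated the footage, not the poster; the poster belongs to the drawing event.

(c), (d)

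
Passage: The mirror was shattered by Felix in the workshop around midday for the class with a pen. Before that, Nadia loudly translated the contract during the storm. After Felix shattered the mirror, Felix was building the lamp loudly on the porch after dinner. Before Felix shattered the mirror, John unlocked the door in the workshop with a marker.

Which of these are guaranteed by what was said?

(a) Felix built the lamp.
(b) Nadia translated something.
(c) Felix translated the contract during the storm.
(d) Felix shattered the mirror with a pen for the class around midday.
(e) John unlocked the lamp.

(a) Not entailed — 'was building' is progressive on an accomplishment; it does not entail the completed 'built'.
(b) Entailed — every conjunct here is already in the original translating event.
(c) Not entailed — the passage has Nadia translating the contract, not Felix.
(d) Entailed — the original entails any weakening of itself; this just drops 'in the workshop'.
(e) Not entailed — John unlocked the door, not the lamp; the lamp belongs to the building event.

(b), (d)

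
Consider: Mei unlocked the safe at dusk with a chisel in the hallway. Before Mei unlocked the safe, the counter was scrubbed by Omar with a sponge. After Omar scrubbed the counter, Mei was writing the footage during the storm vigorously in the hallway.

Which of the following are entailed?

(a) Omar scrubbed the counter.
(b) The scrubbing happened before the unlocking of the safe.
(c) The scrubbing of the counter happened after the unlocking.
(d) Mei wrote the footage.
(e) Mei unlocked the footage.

(a), (b)

(a) Entailed — the original entails any weakening of itself; this just drops 'with a sponge'.
(b) Entailed — the narrative places the scrubbing before the unlocking.
(c) Not entailed — the narrative places the scrubbing before the unlocking, not after.
(d) Not entailed — 'was writing' is progressive on an accomplishment; it does not entail the completed 'wrote'.
(e) Not entailed — Mei unlocked the safe, not the footage; the footage belongs to the writing event.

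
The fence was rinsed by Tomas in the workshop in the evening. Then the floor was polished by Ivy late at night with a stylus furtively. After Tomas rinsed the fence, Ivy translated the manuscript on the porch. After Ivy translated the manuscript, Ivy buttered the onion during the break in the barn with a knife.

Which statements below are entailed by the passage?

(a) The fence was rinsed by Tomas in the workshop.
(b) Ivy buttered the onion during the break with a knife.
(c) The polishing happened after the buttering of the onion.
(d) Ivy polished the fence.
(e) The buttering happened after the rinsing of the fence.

(a), (b), (e)

(a) Entailed — this follows by dropping conjuncts from the rinsing event's description.
(b) Entailed — dropping 'in the barn' leaves a sub-description the original still satisfies.
(c) Not entailed — the narrative doesn't order the buttering relative to the polishing.
(d) Not entailed — Ivy polished the floor, not the fence; the fence belongs to the rinsing event.
(e) Entailed — the narrative places the rinsing before the buttering.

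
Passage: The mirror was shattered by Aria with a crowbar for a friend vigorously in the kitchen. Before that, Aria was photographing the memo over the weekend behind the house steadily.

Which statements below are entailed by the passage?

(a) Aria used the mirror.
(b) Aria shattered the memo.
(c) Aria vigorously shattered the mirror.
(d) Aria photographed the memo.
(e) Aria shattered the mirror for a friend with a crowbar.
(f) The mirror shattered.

(a) Not entailed — the mirror is the patient, not an instrument — Aria used a crowbar.
(b) Not entailed — Aria shattered the mirror, not the memo; the memo belongs to the photographing event.
(c) Entailed — this follows by dropping conjuncts from the shattering event's description.
(d) Not entailed — 'was photographing' is progressive on an accomplishment; it does not entail the completed 'photographed'.
(e) Entailed — dropping 'in the kitchen', 'vigorously' leaves a sub-description the original still satisfies.
(f) Entailed — 'Aria shattered the mirror' is causative; it entails the inchoative 'the mirror shattered'.

(c), (e), (f)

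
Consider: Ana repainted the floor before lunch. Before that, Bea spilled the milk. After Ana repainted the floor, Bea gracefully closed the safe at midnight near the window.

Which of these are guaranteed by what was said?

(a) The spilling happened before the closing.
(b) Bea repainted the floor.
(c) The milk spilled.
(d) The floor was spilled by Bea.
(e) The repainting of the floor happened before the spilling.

(a) Entailed — the narrative places the spilling before the closing.
(b) Not entailed — the passage has Ana repainting the floor, not Bea.
(c) Entailed — 'Bea spilled the milk' is causative; it entails the inchoative 'the milk spilled'.
(d) Not entailed — Bea spilled the milk, not the floor; the floor belongs to the repainting event.
(e) Not entailed — the narrative places the spilling before the repainting, not after.

(a), (c)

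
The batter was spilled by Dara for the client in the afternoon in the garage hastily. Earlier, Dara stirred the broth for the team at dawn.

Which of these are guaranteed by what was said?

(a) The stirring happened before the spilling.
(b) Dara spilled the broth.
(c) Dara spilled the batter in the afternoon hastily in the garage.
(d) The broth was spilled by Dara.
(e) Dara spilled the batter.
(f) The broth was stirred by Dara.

(a) Entailed — the narrative places the stirring before the spilling.
(b) Not entailed — Dara spilled the batter, not the broth; the broth belongs to the stirring event.
(c) Entailed — the original entails any weakening of itself; this just drops 'for the client'.
(d) Not entailed — Dara spilled the batter, not the broth; the broth belongs to the stirring event.
(e) Entailed — every conjunct here is already in the original spilling event.
(f) Entailed — dropping 'for the team', 'at dawn' leaves a sub-description the original still satisfies.

(a), (c), (e), (f)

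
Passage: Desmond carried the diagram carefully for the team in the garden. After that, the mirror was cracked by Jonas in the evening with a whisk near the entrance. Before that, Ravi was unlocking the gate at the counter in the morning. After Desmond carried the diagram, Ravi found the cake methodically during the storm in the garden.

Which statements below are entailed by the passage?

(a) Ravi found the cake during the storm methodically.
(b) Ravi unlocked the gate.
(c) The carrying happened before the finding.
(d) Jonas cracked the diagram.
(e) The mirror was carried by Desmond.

(a) Entailed — the original entails any weakening of itself; this just drops 'in the garden'.
(b) Not entailed — 'was unlocking' is progressive on an accomplishment; it does not entail the completed 'unlocked'.
(c) Entailed — the narrative places the carrying before the finding.
(d) Not entailed — Jonas cracked the mirror, not the diagram; the diagram belongs to the carrying event.
(e) Not entailed — Desmond carried the diagram, not the mirror; the mirror belongs to the cracking event.

(a), (c)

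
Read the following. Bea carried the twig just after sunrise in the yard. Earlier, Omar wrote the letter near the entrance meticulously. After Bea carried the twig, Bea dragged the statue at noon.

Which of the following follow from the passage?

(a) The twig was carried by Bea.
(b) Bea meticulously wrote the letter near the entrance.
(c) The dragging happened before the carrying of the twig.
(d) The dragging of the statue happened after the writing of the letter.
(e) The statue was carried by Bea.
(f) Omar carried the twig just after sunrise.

(a), (d)

(a) Entailed — dropping 'just after sunrise', 'in the yard' leaves a sub-description the original still satisfies.
(b) Not entailed — the passage has Omar writing the letter, not Bea.
(c) Not entailed — the narrative places the carrying before the dragging, not after.
(d) Entailed — the narrative places the writing before the dragging.
(e) Not entailed — Bea carried the twig, not the statue; the statue belongs to the dragging event.
(f) Not entailed — the passage has Bea carrying the twig, not Omar.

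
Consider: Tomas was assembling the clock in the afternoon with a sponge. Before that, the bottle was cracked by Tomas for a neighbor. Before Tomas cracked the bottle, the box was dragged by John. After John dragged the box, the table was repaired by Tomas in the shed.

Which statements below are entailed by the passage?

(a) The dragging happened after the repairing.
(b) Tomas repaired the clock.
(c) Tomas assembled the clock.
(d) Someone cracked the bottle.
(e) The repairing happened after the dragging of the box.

(a) Not entailed — the narrative places the dragging before the repairing, not after.
(b) Not entailed — Tomas repaired the table, not the clock; the clock belongs to the assembling event.
(c) Not entailed — 'was assembling' is progressive on an accomplishment; it does not entail the completed 'assembled'.
(d) Entailed — dropping 'for a neighbor' and generalizing the agent leaves a sub-description the original still satisfies.
(e) Entailed — the narrative places the dragging before the repairing.

(d), (e)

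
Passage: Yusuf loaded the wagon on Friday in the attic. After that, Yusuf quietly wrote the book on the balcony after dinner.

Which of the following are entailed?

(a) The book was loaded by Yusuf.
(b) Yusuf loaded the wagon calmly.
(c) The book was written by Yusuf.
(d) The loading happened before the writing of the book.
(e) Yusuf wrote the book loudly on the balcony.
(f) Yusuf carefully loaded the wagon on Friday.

(c), (d)

(a) Not entailed — Yusuf loaded the wagon, not the book; the book belongs to the writing event.
(b) Not entailed — 'calmly' adds information not in the original event.
(c) Entailed — the original entails any weakening of itself; this just drops 'on the balcony', 'after dinner', 'quietly'.
(d) Entailed — the narrative places the loading before the writing.
(e) Not entailed — 'loudly' adds a manner not in (and inconsistent with) the original.
(f) Not entailed — 'carefully' adds information not in the original event.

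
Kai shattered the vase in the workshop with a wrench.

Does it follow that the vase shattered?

yes

'Kai shattered the vase' is the causative; it entails the inchoative 'the vase shattered'.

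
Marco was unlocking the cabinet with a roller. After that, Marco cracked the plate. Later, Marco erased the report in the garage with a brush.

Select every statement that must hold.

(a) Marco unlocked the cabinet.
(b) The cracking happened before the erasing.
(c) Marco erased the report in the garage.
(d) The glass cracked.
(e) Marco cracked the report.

(b), (c)

(a) Not entailed — 'was unlocking' is progressive on an accomplishment; it does not entail the completed 'unlocked'.
(b) Entailed — the narrative places the cracking before the erasing.
(c) Entailed — this follows by dropping conjuncts from the erasing event's description.
(d) Not entailed — the plate is what cracked, not the glass.
(e) Not entailed — Marco cracked the plate, not the report; the report belongs to the erasing event.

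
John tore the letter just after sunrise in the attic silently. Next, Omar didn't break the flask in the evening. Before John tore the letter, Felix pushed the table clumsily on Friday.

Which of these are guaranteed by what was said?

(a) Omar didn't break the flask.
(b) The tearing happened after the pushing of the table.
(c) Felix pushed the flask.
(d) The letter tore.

(b), (d)

(a) Not entailed — dropping 'in the evening' under negation is not valid — the original leaves open that Omar broke the flask some other way.
(b) Entailed — the narrative places the pushing before the tearing.
(c) Not entailed — Felix pushed the table, not the flask; the flask belongs to the breaking event.
(d) Entailed — 'John tore the letter' is causative; it entails the inchoative 'the letter tore'.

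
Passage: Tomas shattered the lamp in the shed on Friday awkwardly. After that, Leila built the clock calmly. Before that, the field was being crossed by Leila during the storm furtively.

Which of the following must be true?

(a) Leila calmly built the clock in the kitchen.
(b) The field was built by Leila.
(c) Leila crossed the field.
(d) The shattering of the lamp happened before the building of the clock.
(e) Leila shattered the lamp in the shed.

(d)

(a) Not entailed — 'in the kitchen' adds information not in the original event.
(b) Not entailed — Leila built the clock, not the field; the field belongs to the crossing event.
(c) Not entailed — 'was crossing' is progressive on an accomplishment; it does not entail the completed 'crossed'.
(d) Entailed — the narrative places the shattering before the building.
(e) Not entailed — the passage has Tomas shattering the lamp, not Leila.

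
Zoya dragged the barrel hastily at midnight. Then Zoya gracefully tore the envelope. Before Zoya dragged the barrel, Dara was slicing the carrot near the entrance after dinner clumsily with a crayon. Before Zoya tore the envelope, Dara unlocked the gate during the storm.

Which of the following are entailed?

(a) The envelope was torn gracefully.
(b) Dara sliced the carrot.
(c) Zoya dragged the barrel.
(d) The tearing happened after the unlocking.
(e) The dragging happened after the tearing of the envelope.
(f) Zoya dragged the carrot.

(a), (c), (d)

(a) Entailed — generalizing the agent leaves a sub-description the original still satisfies.
(b) Not entailed — 'was slicing' is progressive on an accomplishment; it does not entail the completed 'sliced'.
(c) Entailed — this follows by dropping conjuncts from the dragging event's description.
(d) Entailed — the narrative places the unlocking before the tearing.
(e) Not entailed — the narrative places the dragging before the tearing, not after.
(f) Not entailed — Zoya dragged the barrel, not the carrot; the carrot belongs to the slicing event.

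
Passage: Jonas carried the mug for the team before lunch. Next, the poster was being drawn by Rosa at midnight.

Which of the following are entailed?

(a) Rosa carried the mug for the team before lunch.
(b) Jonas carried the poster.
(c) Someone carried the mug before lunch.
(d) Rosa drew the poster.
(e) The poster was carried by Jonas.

(a) Not entailed — the passage has Jonas carrying the mug, not Rosa.
(b) Not entailed — Jonas carried the mug, not the poster; the poster belongs to the drawing event.
(c) Entailed — every conjunct here is already in the original carrying event.
(d) Not entailed — 'was drawing' is progressive on an accomplishment; it does not entail the completed 'drew'.
(e) Not entailed — Jonas carried the mug, not the poster; the poster belongs to the drawing event.

(c)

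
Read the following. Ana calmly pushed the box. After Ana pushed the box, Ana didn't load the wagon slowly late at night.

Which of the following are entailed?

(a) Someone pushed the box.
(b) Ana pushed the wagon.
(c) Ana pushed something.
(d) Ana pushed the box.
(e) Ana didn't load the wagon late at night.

(a), (c), (d)

(a) Entailed — dropping 'calmly' and generalizing the agent leaves a sub-description the original still satisfies.
(b) Not entailed — Ana pushed the box, not the wagon; the wagon belongs to the loading event.
(c) Entailed — the original entails any weakening of itself; this just drops 'calmly' and generalizes the patient.
(d) Entailed — every conjunct here is already in the original pushing event.
(e) Not entailed — dropping 'slowly' under negation is not valid — the original leaves open that Ana loaded the wagon some other way.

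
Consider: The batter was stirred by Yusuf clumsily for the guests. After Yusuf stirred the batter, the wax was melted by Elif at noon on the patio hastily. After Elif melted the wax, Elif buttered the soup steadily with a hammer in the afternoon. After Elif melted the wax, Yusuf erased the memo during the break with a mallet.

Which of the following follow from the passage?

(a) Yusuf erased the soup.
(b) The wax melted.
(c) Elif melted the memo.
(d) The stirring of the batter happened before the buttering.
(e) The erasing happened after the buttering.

(a) Not entailed — Yusuf erased the memo, not the soup; the soup belongs to the buttering event.
(b) Entailed — 'Elif melted the wax' is causative; it entails the inchoative 'the wax melted'.
(c) Not entailed — Elif melted the wax, not the memo; the memo belongs to the erasing event.
(d) Entailed — the narrative places the stirring before the buttering.
(e) Not entailed — the narrative doesn't order the buttering relative to the erasing.

(b), (d)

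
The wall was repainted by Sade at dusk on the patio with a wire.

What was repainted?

the wall

'the wall' marks the patient of the repainting event.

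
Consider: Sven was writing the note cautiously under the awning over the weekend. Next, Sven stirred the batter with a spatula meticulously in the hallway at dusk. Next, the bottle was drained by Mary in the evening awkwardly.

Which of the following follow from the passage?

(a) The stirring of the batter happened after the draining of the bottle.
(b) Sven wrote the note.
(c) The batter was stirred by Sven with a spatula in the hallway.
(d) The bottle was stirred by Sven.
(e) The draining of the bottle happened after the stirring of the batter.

(a) Not entailed — the narrative places the stirring before the draining, not after.
(b) Not entailed — 'was writing' is progressive on an accomplishment; it does not entail the completed 'wrote'.
(c) Entailed — the original entails any weakening of itself; this just drops 'meticulously', 'at dusk'.
(d) Not entailed — Sven stirred the batter, not the bottle; the bottle belongs to the draining event.
(e) Entailed — the narrative places the stirring before the draining.

(c), (e)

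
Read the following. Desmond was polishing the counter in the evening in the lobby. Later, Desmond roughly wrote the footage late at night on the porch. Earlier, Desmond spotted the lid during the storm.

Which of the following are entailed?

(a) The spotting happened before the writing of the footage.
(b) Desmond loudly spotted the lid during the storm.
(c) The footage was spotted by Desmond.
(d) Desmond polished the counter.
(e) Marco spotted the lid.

(a) Entailed — the narrative places the spotting before the writing.
(b) Not entailed — 'loudly' adds information not in the original event.
(c) Not entailed — Desmond spotted the lid, not the footage; the footage belongs to the writing event.
(d) Entailed — 'polish' is an activity; 'was polishing' entails that some polishing happened, so 'polished' holds.
(e) Not entailed — the passage has Desmond spotting the lid, not Marco.

(a), (d)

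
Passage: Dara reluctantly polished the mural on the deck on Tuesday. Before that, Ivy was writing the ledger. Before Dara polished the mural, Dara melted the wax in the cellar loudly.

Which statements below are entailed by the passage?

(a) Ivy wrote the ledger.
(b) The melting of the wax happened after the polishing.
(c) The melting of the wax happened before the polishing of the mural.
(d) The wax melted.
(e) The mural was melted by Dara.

(c), (d)

(a) Not entailed — 'was writing' is progressive on an accomplishment; it does not entail the completed 'wrote'.
(b) Not entailed — the narrative places the melting before the polishing, not after.
(c) Entailed — the narrative places the melting before the polishing.
(d) Entailed — 'Dara melted the wax' is causative; it entails the inchoative 'the wax melted'.
(e) Not entailed — Dara melted the wax, not the mural; the mural belongs to the polishing event.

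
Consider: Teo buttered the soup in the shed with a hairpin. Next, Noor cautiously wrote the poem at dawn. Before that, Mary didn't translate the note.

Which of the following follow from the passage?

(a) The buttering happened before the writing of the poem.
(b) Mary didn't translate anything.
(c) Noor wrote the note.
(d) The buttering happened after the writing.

(a)

(a) Entailed — the narrative places the buttering before the writing.
(b) Not entailed — the original only denies this specific event; Mary may have translated something else.
(c) Not entailed — Noor wrote the poem, not the note; the note belongs to the translating event.
(d) Not entailed — the narrative places the buttering before the writing, not after.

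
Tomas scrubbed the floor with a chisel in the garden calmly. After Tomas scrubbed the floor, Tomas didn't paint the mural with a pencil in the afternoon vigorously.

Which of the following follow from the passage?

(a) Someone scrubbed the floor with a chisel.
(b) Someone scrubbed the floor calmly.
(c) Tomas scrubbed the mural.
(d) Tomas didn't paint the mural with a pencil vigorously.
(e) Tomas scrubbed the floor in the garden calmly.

(a), (b), (e)

(a) Entailed — the original entails any weakening of itself; this just drops 'calmly', 'in the garden' and generalizes the agent.
(b) Entailed — this follows by dropping conjuncts from the scrubbing event's description.
(c) Not entailed — Tomas scrubbed the floor, not the mural; the mural belongs to the painting event.
(d) Not entailed — dropping 'in the afternoon' under negation is not valid — the original leaves open that Tomas painted the mural some other way.
(e) Entailed — this follows by dropping conjuncts from the scrubbing event's description.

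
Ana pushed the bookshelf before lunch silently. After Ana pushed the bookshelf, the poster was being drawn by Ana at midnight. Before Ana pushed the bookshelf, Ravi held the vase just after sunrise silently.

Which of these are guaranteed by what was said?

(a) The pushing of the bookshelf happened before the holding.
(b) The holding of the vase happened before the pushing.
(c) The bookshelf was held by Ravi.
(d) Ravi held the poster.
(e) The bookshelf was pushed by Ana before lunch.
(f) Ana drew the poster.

(a) Not entailed — the narrative places the holding before the pushing, not after.
(b) Entailed — the narrative places the holding before the pushing.
(c) Not entailed — Ravi held the vase, not the bookshelf; the bookshelf belongs to the pushing event.
(d) Not entailed — Ravi held the vase, not the poster; the poster belongs to the drawing event.
(e) Entailed — dropping 'silently' leaves a sub-description the original still satisfies.
(f) Not entailed — 'was drawing' is progressive on an accomplishment; it does not entail the completed 'drew'.

(b), (e)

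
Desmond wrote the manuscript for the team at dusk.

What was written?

'the manuscript' marks the patient of the writing event.

the manuscript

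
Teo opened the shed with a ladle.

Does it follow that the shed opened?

yes

'Teo opened the shed' is the causative; it entails the inchoative 'the shed opened'.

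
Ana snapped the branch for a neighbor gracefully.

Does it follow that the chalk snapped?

Nothing is said about any chalk; only the branch is affected.

no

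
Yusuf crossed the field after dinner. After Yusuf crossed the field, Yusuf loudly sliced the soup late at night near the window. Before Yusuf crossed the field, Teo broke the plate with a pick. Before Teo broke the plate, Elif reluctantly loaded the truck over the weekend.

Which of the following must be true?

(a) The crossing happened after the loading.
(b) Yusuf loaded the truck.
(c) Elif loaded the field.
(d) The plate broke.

(a) Entailed — the narrative places the loading before the crossing.
(b) Not entailed — the passage has Elif loading the truck, not Yusuf.
(c) Not entailed — Elif loaded the truck, not the field; the field belongs to the crossing event.
(d) Entailed — 'Teo broke the plate' is causative; it entails the inchoative 'the plate broke'.

(a), (d)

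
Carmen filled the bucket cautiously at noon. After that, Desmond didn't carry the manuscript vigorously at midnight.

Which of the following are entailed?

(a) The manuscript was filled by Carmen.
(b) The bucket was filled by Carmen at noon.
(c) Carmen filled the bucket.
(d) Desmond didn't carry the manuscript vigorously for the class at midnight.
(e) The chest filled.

(b), (c), (d)

(a) Not entailed — Carmen filled the bucket, not the manuscript; the manuscript belongs to the carrying event.
(b) Entailed — every conjunct here is already in the original filling event.
(c) Entailed — the original entails any weakening of itself; this just drops 'at noon', 'cautiously'.
(d) Entailed — under negation, adding a further restriction is entailed: if no such carrying event occurred, none occurred for the class either.
(e) Not entailed — the bucket is what filled, not the chest.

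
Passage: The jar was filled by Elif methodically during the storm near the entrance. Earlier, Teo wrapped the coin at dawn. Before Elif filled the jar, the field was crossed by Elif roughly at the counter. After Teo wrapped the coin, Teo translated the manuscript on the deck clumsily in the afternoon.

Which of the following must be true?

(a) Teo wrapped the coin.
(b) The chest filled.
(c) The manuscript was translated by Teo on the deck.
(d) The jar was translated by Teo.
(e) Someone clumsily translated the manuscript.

(a) Entailed — the original entails any weakening of itself; this just drops 'at dawn'.
(b) Not entailed — the jar is what filled, not the chest.
(c) Entailed — every conjunct here is already in the original translating event.
(d) Not entailed — Teo translated the manuscript, not the jar; the jar belongs to the filling event.
(e) Entailed — this follows by dropping conjuncts from the translating event's description.

(a), (c), (e)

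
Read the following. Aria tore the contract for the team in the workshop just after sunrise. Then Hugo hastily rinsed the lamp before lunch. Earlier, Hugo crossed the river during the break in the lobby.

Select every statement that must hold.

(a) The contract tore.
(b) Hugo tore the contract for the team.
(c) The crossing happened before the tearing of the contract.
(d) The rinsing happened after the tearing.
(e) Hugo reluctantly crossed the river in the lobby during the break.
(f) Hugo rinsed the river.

(a) Entailed — 'Aria tore the contract' is causative; it entails the inchoative 'the contract tore'.
(b) Not entailed — the passage has Aria tearing the contract, not Hugo.
(c) Not entailed — the narrative doesn't order the crossing relative to the tearing.
(d) Entailed — the narrative places the tearing before the rinsing.
(e) Not entailed — 'reluctantly' adds information not in the original event.
(f) Not entailed — Hugo rinsed the lamp, not the river; the river belongs to the crossing event.

(a), (d)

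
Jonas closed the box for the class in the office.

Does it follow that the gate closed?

no

Nothing is said about any gate; only the box is affected.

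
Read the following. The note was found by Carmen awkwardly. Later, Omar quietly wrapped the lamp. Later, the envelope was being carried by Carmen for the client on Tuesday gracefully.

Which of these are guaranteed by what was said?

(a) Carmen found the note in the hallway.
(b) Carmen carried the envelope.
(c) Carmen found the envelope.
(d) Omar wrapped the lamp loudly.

(b)

(a) Not entailed — 'in the hallway' adds information not in the original event.
(b) Entailed — 'carry' is an activity; 'was carrying' entails that some carrying happened, so 'carried' holds.
(c) Not entailed — Carmen found the note, not the envelope; the envelope belongs to the carrying event.
(d) Not entailed — 'loudly' adds a manner not in (and inconsistent with) the original.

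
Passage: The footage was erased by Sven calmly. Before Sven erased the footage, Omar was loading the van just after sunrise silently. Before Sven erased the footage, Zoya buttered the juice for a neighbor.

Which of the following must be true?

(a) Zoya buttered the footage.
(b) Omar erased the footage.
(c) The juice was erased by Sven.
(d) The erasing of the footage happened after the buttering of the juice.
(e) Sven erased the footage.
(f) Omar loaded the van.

(a) Not entailed — Zoya buttered the juice, not the footage; the footage belongs to the erasing event.
(b) Not entailed — the passage has Sven erasing the footage, not Omar.
(c) Not entailed — Sven erased the footage, not the juice; the juice belongs to the buttering event.
(d) Entailed — the narrative places the buttering before the erasing.
(e) Entailed — dropping 'calmly' leaves a sub-description the original still satisfies.
(f) Not entailed — 'was loading' is progressive on an accomplishment; it does not entail the completed 'loaded'.

(d), (e)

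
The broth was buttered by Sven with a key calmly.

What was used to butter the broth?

'with a key' marks the instrument of the buttering event.

a key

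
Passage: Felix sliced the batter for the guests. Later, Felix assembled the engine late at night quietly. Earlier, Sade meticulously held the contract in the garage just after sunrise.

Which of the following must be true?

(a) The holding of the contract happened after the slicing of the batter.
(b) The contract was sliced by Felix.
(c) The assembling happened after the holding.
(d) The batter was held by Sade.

(a) Not entailed — the narrative doesn't order the slicing relative to the holding.
(b) Not entailed — Felix sliced the batter, not the contract; the contract belongs to the holding event.
(c) Entailed — the narrative places the holding before the assembling.
(d) Not entailed — Sade held the contract, not the batter; the batter belongs to the slicing event.

(c)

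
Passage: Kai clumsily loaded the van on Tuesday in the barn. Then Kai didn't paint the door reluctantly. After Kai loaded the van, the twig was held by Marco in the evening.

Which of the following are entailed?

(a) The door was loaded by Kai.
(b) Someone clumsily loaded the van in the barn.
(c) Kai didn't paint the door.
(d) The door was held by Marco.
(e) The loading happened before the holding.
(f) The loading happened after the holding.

(a) Not entailed — Kai loaded the van, not the door; the door belongs to the painting event.
(b) Entailed — every conjunct here is already in the original loading event.
(c) Not entailed — dropping 'reluctantly' under negation is not valid — the original leaves open that Kai painted the door some other way.
(d) Not entailed — Marco held the twig, not the door; the door belongs to the painting event.
(e) Entailed — the narrative places the loading before the holding.
(f) Not entailed — the narrative places the loading before the holding, not after.

(b), (e)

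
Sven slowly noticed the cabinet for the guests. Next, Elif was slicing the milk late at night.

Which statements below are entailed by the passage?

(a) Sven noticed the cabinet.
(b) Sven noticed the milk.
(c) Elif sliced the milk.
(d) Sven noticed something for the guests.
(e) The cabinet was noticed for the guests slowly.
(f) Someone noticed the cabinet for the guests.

(a) Entailed — dropping 'for the guests', 'slowly' leaves a sub-description the original still satisfies.
(b) Not entailed — Sven noticed the cabinet, not the milk; the milk belongs to the slicing event.
(c) Not entailed — 'was slicing' is progressive on an accomplishment; it does not entail the completed 'sliced'.
(d) Entailed — the original entails any weakening of itself; this just drops 'slowly' and generalizes the patient.
(e) Entailed — every conjunct here is already in the original noticing event.
(f) Entailed — every conjunct here is already in the original noticing event.

(a), (d), (e), (f)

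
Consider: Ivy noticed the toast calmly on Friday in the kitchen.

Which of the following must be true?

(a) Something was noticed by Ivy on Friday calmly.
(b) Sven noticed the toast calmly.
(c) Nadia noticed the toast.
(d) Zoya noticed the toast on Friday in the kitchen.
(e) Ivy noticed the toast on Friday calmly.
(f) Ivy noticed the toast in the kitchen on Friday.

(a), (e), (f)

(a) Entailed — the original entails any weakening of itself; this just drops 'in the kitchen' and generalizes the patient.
(b) Not entailed — the passage has Ivy noticing the toast, not Sven.
(c) Not entailed — the passage has Ivy noticing the toast, not Nadia.
(d) Not entailed — the passage has Ivy noticing the toast, not Zoya.
(e) Entailed — the original entails any weakening of itself; this just drops 'in the kitchen'.
(f) Entailed — every conjunct here is already in the original noticing event.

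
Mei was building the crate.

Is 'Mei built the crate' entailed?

'was building' is progressive; for an accomplishment like 'build the crate', it doesn't entail completion.

no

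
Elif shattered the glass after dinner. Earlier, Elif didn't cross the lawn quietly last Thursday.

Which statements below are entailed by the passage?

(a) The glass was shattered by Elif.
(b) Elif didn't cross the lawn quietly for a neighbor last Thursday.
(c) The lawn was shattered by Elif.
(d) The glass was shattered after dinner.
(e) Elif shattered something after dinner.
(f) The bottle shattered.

(a) Entailed — dropping 'after dinner' leaves a sub-description the original still satisfies.
(b) Entailed — under negation, adding a further restriction is entailed: if no such crossing event occurred, none occurred for a neighbor either.
(c) Not entailed — Elif shattered the glass, not the lawn; the lawn belongs to the crossing event.
(d) Entailed — the original entails any weakening of itself; this just generalizes the agent.
(e) Entailed — every conjunct here is already in the original shattering event.
(f) Not entailed — the glass is what shattered, not the bottle.

(a), (b), (d), (e)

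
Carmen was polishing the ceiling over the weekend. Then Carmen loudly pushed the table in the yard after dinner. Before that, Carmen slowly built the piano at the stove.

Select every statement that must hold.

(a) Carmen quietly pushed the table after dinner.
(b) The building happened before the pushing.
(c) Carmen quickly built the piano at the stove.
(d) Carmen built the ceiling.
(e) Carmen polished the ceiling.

(a) Not entailed — 'quietly' adds a manner not in (and inconsistent with) the original.
(b) Entailed — the narrative places the building before the pushing.
(c) Not entailed — 'quickly' adds a manner not in (and inconsistent with) the original.
(d) Not entailed — Carmen built the piano, not the ceiling; the ceiling belongs to the polishing event.
(e) Entailed — 'polish' is an activity; 'was polishing' entails that some polishing happened, so 'polished' holds.

(b), (e)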